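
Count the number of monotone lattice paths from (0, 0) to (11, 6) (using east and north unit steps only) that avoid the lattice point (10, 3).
Number of paths = 11232

Total paths from (0, 0) to (11, 6): C(17, 11) = 12376. Paths through (10, 3): (paths (0, 0) → (10, 3)) × (paths (10, 3) → (11, 6)) = C(13, 10) · C(4, 1) = 286 · 4 = 1144. Avoidance count = 12376 − 1144 = 11232.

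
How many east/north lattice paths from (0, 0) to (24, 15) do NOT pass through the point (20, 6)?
Number of paths = 24976226210

Total paths from (0, 0) to (24, 15): C(39, 24) = 25140840660. Paths through (20, 6): (paths (0, 0) → (20, 6)) × (paths (20, 6) → (24, 15)) = C(26, 20) · C(13, 4) = 230230 · 715 = 164614450. Avoidance count = 25140840660 − 164614450 = 24976226210.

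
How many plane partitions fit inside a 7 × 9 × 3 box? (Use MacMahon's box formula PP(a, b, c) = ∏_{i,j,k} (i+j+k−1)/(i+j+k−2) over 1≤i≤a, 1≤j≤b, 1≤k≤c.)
PP(7, 9, 3) = 24584605760

Evaluate the triple product over i = 1..7, j = 1..9, k = 1..3. The factors are (2/1) · (3/2) · (4/3) · (3/2) · (4/3) · (5/4) · (4/3) · (5/4) · … (189 factors total). The numerators and denominators telescope so the product is an integer; carrying out the multiplication exactly gives PP(7, 9, 3) = 24584605760.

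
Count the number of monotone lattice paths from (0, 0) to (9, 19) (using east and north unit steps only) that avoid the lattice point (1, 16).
Number of paths = 6904095

Total paths from (0, 0) to (9, 19): C(28, 9) = 6906900. Paths through (1, 16): (paths (0, 0) → (1, 16)) × (paths (1, 16) → (9, 19)) = C(17, 1) · C(11, 8) = 17 · 165 = 2805. Avoidance count = 6906900 − 2805 = 6904095.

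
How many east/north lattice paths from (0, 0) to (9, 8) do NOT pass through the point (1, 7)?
Number of paths = 24238

Total paths from (0, 0) to (9, 8): C(17, 9) = 24310. Paths through (1, 7): (paths (0, 0) → (1, 7)) × (paths (1, 7) → (9, 8)) = C(8, 1) · C(9, 8) = 8 · 9 = 72. Avoidance count = 24310 − 72 = 24238.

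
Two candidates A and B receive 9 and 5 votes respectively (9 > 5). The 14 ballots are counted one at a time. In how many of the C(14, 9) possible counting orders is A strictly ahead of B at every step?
Strict-lead orderings = 572

Total orderings of the 14 votes with 9 for A: C(14, 9) = 2002. By the Bertrand ballot formula (Cycle Lemma / reflection principle), the number of orderings in which A is strictly ahead of B throughout is (p − q)/(p + q) · C(p + q, p) = (9 − 5)/(9 + 5) · 2002 = 572.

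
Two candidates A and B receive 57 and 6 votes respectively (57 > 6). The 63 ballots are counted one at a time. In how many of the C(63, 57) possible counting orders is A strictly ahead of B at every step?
Strict-lead orderings = 55003517

Total orderings of the 63 votes with 57 for A: C(63, 57) = 67945521. By the Bertrand ballot formula (Cycle Lemma / reflection principle), the number of orderings in which A is strictly ahead of B throughout is (p − q)/(p + q) · C(p + q, p) = (57 − 6)/(57 + 6) · 67945521 = 55003517.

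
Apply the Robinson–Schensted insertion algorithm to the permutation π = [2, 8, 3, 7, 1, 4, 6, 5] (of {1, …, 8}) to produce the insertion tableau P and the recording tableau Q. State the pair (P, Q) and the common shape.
P = [1, 3, 4, 5] / [2, 6] / [7] / [8];  Q = [1, 2, 4, 7] / [3, 6] / [5] / [8];  common shape = (4, 2, 1, 1)

Row-insert the values π_1, π_2, … into P one at a time, bumping the leftmost entry strictly greater than the inserted value down to the next row. The recording tableau Q records, in position (i, j), the step at which that cell was added to P.
  Insert 2 (step 1): P = [2];  Q = [1]
  Insert 8 (step 2): P = [2, 8];  Q = [1, 2]
  Insert 3 (step 3): P = [2, 3] / [8];  Q = [1, 2] / [3]
  Insert 7 (step 4): P = [2, 3, 7] / [8];  Q = [1, 2, 4] / [3]
  Insert 1 (step 5): P = [1, 3, 7] / [2] / [8];  Q = [1, 2, 4] / [3] / [5]
  Insert 4 (step 6): P = [1, 3, 4] / [2, 7] / [8];  Q = [1, 2, 4] / [3, 6] / [5]
  Insert 6 (step 7): P = [1, 3, 4, 6] / [2, 7] / [8];  Q = [1, 2, 4, 7] / [3, 6] / [5]
  Insert 5 (step 8): P = [1, 3, 4, 5] / [2, 6] / [7] / [8];  Q = [1, 2, 4, 7] / [3, 6] / [5] / [8]
Final shape: (4, 2, 1, 1).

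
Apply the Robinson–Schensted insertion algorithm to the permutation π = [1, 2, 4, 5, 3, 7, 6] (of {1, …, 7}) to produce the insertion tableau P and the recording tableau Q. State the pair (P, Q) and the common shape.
P = [1, 2, 3, 5, 6] / [4, 7];  Q = [1, 2, 3, 4, 6] / [5, 7];  common shape = (5, 2)

Row-insert the values π_1, π_2, … into P one at a time, bumping the leftmost entry strictly greater than the inserted value down to the next row. The recording tableau Q records, in position (i, j), the step at which that cell was added to P.
  Insert 1 (step 1): P = [1];  Q = [1]
  Insert 2 (step 2): P = [1, 2];  Q = [1, 2]
  Insert 4 (step 3): P = [1, 2, 4];  Q = [1, 2, 3]
  Insert 5 (step 4): P = [1, 2, 4, 5];  Q = [1, 2, 3, 4]
  Insert 3 (step 5): P = [1, 2, 3, 5] / [4];  Q = [1, 2, 3, 4] / [5]
  Insert 7 (step 6): P = [1, 2, 3, 5, 7] / [4];  Q = [1, 2, 3, 4, 6] / [5]
  Insert 6 (step 7): P = [1, 2, 3, 5, 6] / [4, 7];  Q = [1, 2, 3, 4, 6] / [5, 7]
Final shape: (5, 2).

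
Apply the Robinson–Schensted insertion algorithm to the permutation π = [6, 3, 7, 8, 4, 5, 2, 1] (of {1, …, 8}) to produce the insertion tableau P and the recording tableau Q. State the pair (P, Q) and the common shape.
P = [1, 4, 5] / [2, 7, 8] / [3] / [6];  Q = [1, 3, 4] / [2, 5, 6] / [7] / [8];  common shape = (3, 3, 1, 1)

Row-insert the values π_1, π_2, … into P one at a time, bumping the leftmost entry strictly greater than the inserted value down to the next row. The recording tableau Q records, in position (i, j), the step at which that cell was added to P.
  Insert 6 (step 1): P = [6];  Q = [1]
  Insert 3 (step 2): P = [3] / [6];  Q = [1] / [2]
  Insert 7 (step 3): P = [3, 7] / [6];  Q = [1, 3] / [2]
  Insert 8 (step 4): P = [3, 7, 8] / [6];  Q = [1, 3, 4] / [2]
  Insert 4 (step 5): P = [3, 4, 8] / [6, 7];  Q = [1, 3, 4] / [2, 5]
  Insert 5 (step 6): P = [3, 4, 5] / [6, 7, 8];  Q = [1, 3, 4] / [2, 5, 6]
  Insert 2 (step 7): P = [2, 4, 5] / [3, 7, 8] / [6];  Q = [1, 3, 4] / [2, 5, 6] / [7]
  Insert 1 (step 8): P = [1, 4, 5] / [2, 7, 8] / [3] / [6];  Q = [1, 3, 4] / [2, 5, 6] / [7] / [8]
Final shape: (3, 3, 1, 1).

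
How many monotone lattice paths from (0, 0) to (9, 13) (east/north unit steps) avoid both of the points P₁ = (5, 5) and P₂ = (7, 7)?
Number of paths = 318920

Inclusion–exclusion. Total paths: C(22, 9) = 497420. Through P₁: C(10, 5)·C(12, 4) = 124740. Through P₂: C(14, 7)·C(8, 2) = 96096. Since P₁ is strictly southwest of P₂, a monotone path through both must visit P₁ then P₂; paths through both = C(10, 5)·C(4, 2)·C(8, 2) = 42336. Avoid both = 497420 − 124740 − 96096 + 42336 = 318920.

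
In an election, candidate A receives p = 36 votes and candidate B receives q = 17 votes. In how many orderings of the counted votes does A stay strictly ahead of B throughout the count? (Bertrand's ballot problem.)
Strict-lead orderings = 11582393855305

Total orderings of the 53 votes with 36 for A: C(53, 36) = 32308782859535. By the Bertrand ballot formula (Cycle Lemma / reflection principle), the number of orderings in which A is strictly ahead of B throughout is (p − q)/(p + q) · C(p + q, p) = (36 − 17)/(36 + 17) · 32308782859535 = 11582393855305.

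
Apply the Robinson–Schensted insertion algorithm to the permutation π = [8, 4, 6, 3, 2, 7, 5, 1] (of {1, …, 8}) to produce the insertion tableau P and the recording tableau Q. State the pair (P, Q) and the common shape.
P = [1, 5, 7] / [2, 6] / [3] / [4] / [8];  Q = [1, 3, 6] / [2, 7] / [4] / [5] / [8];  common shape = (3, 2, 1, 1, 1)

Row-insert the values π_1, π_2, … into P one at a time, bumping the leftmost entry strictly greater than the inserted value down to the next row. The recording tableau Q records, in position (i, j), the step at which that cell was added to P.
  Insert 8 (step 1): P = [8];  Q = [1]
  Insert 4 (step 2): P = [4] / [8];  Q = [1] / [2]
  Insert 6 (step 3): P = [4, 6] / [8];  Q = [1, 3] / [2]
  Insert 3 (step 4): P = [3, 6] / [4] / [8];  Q = [1, 3] / [2] / [4]
  Insert 2 (step 5): P = [2, 6] / [3] / [4] / [8];  Q = [1, 3] / [2] / [4] / [5]
  Insert 7 (step 6): P = [2, 6, 7] / [3] / [4] / [8];  Q = [1, 3, 6] / [2] / [4] / [5]
  Insert 5 (step 7): P = [2, 5, 7] / [3, 6] / [4] / [8];  Q = [1, 3, 6] / [2, 7] / [4] / [5]
  Insert 1 (step 8): P = [1, 5, 7] / [2, 6] / [3] / [4] / [8];  Q = [1, 3, 6] / [2, 7] / [4] / [5] / [8]
Final shape: (3, 2, 1, 1, 1).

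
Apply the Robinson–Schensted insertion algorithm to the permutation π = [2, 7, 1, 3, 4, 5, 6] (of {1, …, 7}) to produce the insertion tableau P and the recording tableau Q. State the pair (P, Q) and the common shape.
P = [1, 3, 4, 5, 6] / [2, 7];  Q = [1, 2, 5, 6, 7] / [3, 4];  common shape = (5, 2)

Row-insert the values π_1, π_2, … into P one at a time, bumping the leftmost entry strictly greater than the inserted value down to the next row. The recording tableau Q records, in position (i, j), the step at which that cell was added to P.
  Insert 2 (step 1): P = [2];  Q = [1]
  Insert 7 (step 2): P = [2, 7];  Q = [1, 2]
  Insert 1 (step 3): P = [1, 7] / [2];  Q = [1, 2] / [3]
  Insert 3 (step 4): P = [1, 3] / [2, 7];  Q = [1, 2] / [3, 4]
  Insert 4 (step 5): P = [1, 3, 4] / [2, 7];  Q = [1, 2, 5] / [3, 4]
  Insert 5 (step 6): P = [1, 3, 4, 5] / [2, 7];  Q = [1, 2, 5, 6] / [3, 4]
  Insert 6 (step 7): P = [1, 3, 4, 5, 6] / [2, 7];  Q = [1, 2, 5, 6, 7] / [3, 4]
Final shape: (5, 2).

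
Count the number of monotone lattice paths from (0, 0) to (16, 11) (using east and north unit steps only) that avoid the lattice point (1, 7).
Number of paths = 13006887

Total paths from (0, 0) to (16, 11): C(27, 16) = 13037895. Paths through (1, 7): (paths (0, 0) → (1, 7)) × (paths (1, 7) → (16, 11)) = C(8, 1) · C(19, 15) = 8 · 3876 = 31008. Avoidance count = 13037895 − 31008 = 13006887.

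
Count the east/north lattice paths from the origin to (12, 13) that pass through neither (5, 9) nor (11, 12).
Number of paths = 2171820

Inclusion–exclusion. Total paths: C(25, 12) = 5200300. Through P₁: C(14, 5)·C(11, 7) = 660660. Through P₂: C(23, 11)·C(2, 1) = 2704156. Since P₁ is strictly southwest of P₂, a monotone path through both must visit P₁ then P₂; paths through both = C(14, 5)·C(9, 6)·C(2, 1) = 336336. Avoid both = 5200300 − 660660 − 2704156 + 336336 = 2171820.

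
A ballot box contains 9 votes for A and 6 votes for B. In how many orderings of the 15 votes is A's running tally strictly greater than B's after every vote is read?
Strict-lead orderings = 1001

Total orderings of the 15 votes with 9 for A: C(15, 9) = 5005. By the Bertrand ballot formula (Cycle Lemma / reflection principle), the number of orderings in which A is strictly ahead of B throughout is (p − q)/(p + q) · C(p + q, p) = (9 − 6)/(9 + 6) · 5005 = 1001.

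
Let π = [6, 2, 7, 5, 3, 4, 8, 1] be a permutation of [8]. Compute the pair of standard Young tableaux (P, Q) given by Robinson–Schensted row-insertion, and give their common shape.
P = [1, 3, 4, 8] / [2, 7] / [5] / [6];  Q = [1, 3, 6, 7] / [2, 4] / [5] / [8];  common shape = (4, 2, 1, 1)

Row-insert the values π_1, π_2, … into P one at a time, bumping the leftmost entry strictly greater than the inserted value down to the next row. The recording tableau Q records, in position (i, j), the step at which that cell was added to P.
  Insert 6 (step 1): P = [6];  Q = [1]
  Insert 2 (step 2): P = [2] / [6];  Q = [1] / [2]
  Insert 7 (step 3): P = [2, 7] / [6];  Q = [1, 3] / [2]
  Insert 5 (step 4): P = [2, 5] / [6, 7];  Q = [1, 3] / [2, 4]
  Insert 3 (step 5): P = [2, 3] / [5, 7] / [6];  Q = [1, 3] / [2, 4] / [5]
  Insert 4 (step 6): P = [2, 3, 4] / [5, 7] / [6];  Q = [1, 3, 6] / [2, 4] / [5]
  Insert 8 (step 7): P = [2, 3, 4, 8] / [5, 7] / [6];  Q = [1, 3, 6, 7] / [2, 4] / [5]
  Insert 1 (step 8): P = [1, 3, 4, 8] / [2, 7] / [5] / [6];  Q = [1, 3, 6, 7] / [2, 4] / [5] / [8]
Final shape: (4, 2, 1, 1).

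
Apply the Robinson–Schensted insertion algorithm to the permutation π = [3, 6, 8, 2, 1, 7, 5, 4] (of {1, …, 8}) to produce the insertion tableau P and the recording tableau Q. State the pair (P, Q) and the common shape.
P = [1, 4, 7] / [2, 5] / [3, 6] / [8];  Q = [1, 2, 3] / [4, 6] / [5, 7] / [8];  common shape = (3, 2, 2, 1)

Row-insert the values π_1, π_2, … into P one at a time, bumping the leftmost entry strictly greater than the inserted value down to the next row. The recording tableau Q records, in position (i, j), the step at which that cell was added to P.
  Insert 3 (step 1): P = [3];  Q = [1]
  Insert 6 (step 2): P = [3, 6];  Q = [1, 2]
  Insert 8 (step 3): P = [3, 6, 8];  Q = [1, 2, 3]
  Insert 2 (step 4): P = [2, 6, 8] / [3];  Q = [1, 2, 3] / [4]
  Insert 1 (step 5): P = [1, 6, 8] / [2] / [3];  Q = [1, 2, 3] / [4] / [5]
  Insert 7 (step 6): P = [1, 6, 7] / [2, 8] / [3];  Q = [1, 2, 3] / [4, 6] / [5]
  Insert 5 (step 7): P = [1, 5, 7] / [2, 6] / [3, 8];  Q = [1, 2, 3] / [4, 6] / [5, 7]
  Insert 4 (step 8): P = [1, 4, 7] / [2, 5] / [3, 6] / [8];  Q = [1, 2, 3] / [4, 6] / [5, 7] / [8]
Final shape: (3, 2, 2, 1).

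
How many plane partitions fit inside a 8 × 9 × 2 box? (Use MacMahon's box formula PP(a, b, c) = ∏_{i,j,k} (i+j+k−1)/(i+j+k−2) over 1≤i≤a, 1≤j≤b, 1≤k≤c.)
PP(8, 9, 2) = 118195220

Evaluate the triple product over i = 1..8, j = 1..9, k = 1..2. The factors are (2/1) · (3/2) · (3/2) · (4/3) · (4/3) · (5/4) · (5/4) · (6/5) · … (144 factors total). The numerators and denominators telescope so the product is an integer; carrying out the multiplication exactly gives PP(8, 9, 2) = 118195220.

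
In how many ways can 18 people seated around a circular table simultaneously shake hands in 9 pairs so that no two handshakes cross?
C_9 = 4862

These noncrossing handshakes are counted by the Catalan number C_n = (1/(n + 1)) · C(2n, n). For n = 9: C_9 = (1/10) · C(18, 9) = 48620/10 = 4862.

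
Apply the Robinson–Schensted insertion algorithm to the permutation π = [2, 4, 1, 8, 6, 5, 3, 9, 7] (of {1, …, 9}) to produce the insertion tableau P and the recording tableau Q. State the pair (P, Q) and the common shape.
P = [1, 3, 5, 7] / [2, 4, 9] / [6] / [8];  Q = [1, 2, 4, 8] / [3, 5, 9] / [6] / [7];  common shape = (4, 3, 1, 1)

Row-insert the values π_1, π_2, … into P one at a time, bumping the leftmost entry strictly greater than the inserted value down to the next row. The recording tableau Q records, in position (i, j), the step at which that cell was added to P.
  Insert 2 (step 1): P = [2];  Q = [1]
  Insert 4 (step 2): P = [2, 4];  Q = [1, 2]
  Insert 1 (step 3): P = [1, 4] / [2];  Q = [1, 2] / [3]
  Insert 8 (step 4): P = [1, 4, 8] / [2];  Q = [1, 2, 4] / [3]
  Insert 6 (step 5): P = [1, 4, 6] / [2, 8];  Q = [1, 2, 4] / [3, 5]
  Insert 5 (step 6): P = [1, 4, 5] / [2, 6] / [8];  Q = [1, 2, 4] / [3, 5] / [6]
  Insert 3 (step 7): P = [1, 3, 5] / [2, 4] / [6] / [8];  Q = [1, 2, 4] / [3, 5] / [6] / [7]
  Insert 9 (step 8): P = [1, 3, 5, 9] / [2, 4] / [6] / [8];  Q = [1, 2, 4, 8] / [3, 5] / [6] / [7]
  Insert 7 (step 9): P = [1, 3, 5, 7] / [2, 4, 9] / [6] / [8];  Q = [1, 2, 4, 8] / [3, 5, 9] / [6] / [7]
Final shape: (4, 3, 1, 1).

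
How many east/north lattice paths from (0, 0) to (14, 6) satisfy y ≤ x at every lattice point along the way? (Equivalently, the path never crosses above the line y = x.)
Number of paths = 23256

By the reflection principle (André's argument), the number of monotone paths to (14, 6) with n ≤ m that never go above y = x is C(20, 14) − C(20, 15) = 38760 − 15504 = 23256.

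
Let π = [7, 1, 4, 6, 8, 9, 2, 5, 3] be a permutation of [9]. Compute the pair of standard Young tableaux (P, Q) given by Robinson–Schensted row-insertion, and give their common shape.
P = [1, 2, 3, 8, 9] / [4, 5] / [6] / [7];  Q = [1, 3, 4, 5, 6] / [2, 8] / [7] / [9];  common shape = (5, 2, 1, 1)

Row-insert the values π_1, π_2, … into P one at a time, bumping the leftmost entry strictly greater than the inserted value down to the next row. The recording tableau Q records, in position (i, j), the step at which that cell was added to P.
  Insert 7 (step 1): P = [7];  Q = [1]
  Insert 1 (step 2): P = [1] / [7];  Q = [1] / [2]
  Insert 4 (step 3): P = [1, 4] / [7];  Q = [1, 3] / [2]
  Insert 6 (step 4): P = [1, 4, 6] / [7];  Q = [1, 3, 4] / [2]
  Insert 8 (step 5): P = [1, 4, 6, 8] / [7];  Q = [1, 3, 4, 5] / [2]
  Insert 9 (step 6): P = [1, 4, 6, 8, 9] / [7];  Q = [1, 3, 4, 5, 6] / [2]
  Insert 2 (step 7): P = [1, 2, 6, 8, 9] / [4] / [7];  Q = [1, 3, 4, 5, 6] / [2] / [7]
  Insert 5 (step 8): P = [1, 2, 5, 8, 9] / [4, 6] / [7];  Q = [1, 3, 4, 5, 6] / [2, 8] / [7]
  Insert 3 (step 9): P = [1, 2, 3, 8, 9] / [4, 5] / [6] / [7];  Q = [1, 3, 4, 5, 6] / [2, 8] / [7] / [9]
Final shape: (5, 2, 1, 1).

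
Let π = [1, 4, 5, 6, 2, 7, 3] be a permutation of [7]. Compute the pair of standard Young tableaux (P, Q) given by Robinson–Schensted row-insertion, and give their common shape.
P = [1, 2, 3, 6, 7] / [4, 5];  Q = [1, 2, 3, 4, 6] / [5, 7];  common shape = (5, 2)

Row-insert the values π_1, π_2, … into P one at a time, bumping the leftmost entry strictly greater than the inserted value down to the next row. The recording tableau Q records, in position (i, j), the step at which that cell was added to P.
  Insert 1 (step 1): P = [1];  Q = [1]
  Insert 4 (step 2): P = [1, 4];  Q = [1, 2]
  Insert 5 (step 3): P = [1, 4, 5];  Q = [1, 2, 3]
  Insert 6 (step 4): P = [1, 4, 5, 6];  Q = [1, 2, 3, 4]
  Insert 2 (step 5): P = [1, 2, 5, 6] / [4];  Q = [1, 2, 3, 4] / [5]
  Insert 7 (step 6): P = [1, 2, 5, 6, 7] / [4];  Q = [1, 2, 3, 4, 6] / [5]
  Insert 3 (step 7): P = [1, 2, 3, 6, 7] / [4, 5];  Q = [1, 2, 3, 4, 6] / [5, 7]
Final shape: (5, 2).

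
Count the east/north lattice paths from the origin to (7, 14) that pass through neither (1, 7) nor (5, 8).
Number of paths = 67636

Inclusion–exclusion. Total paths: C(21, 7) = 116280. Through P₁: C(8, 1)·C(13, 6) = 13728. Through P₂: C(13, 5)·C(8, 2) = 36036. Since P₁ is strictly southwest of P₂, a monotone path through both must visit P₁ then P₂; paths through both = C(8, 1)·C(5, 4)·C(8, 2) = 1120. Avoid both = 116280 − 13728 − 36036 + 1120 = 67636.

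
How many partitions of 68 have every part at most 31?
p(68, parts ≤ 31) = 2988611

Use the recurrence p(n, m) = p(n, m−1) + p(n−m, m): either the largest part is < m (count p(n, m−1)) or the largest part is exactly m (remove one copy of m, count p(n−m, m)). With p(0, ·) = 1 this gives p(68, parts ≤ 31) = 2988611. (By conjugating Young diagrams, this also counts partitions of 68 into at most 31 parts.)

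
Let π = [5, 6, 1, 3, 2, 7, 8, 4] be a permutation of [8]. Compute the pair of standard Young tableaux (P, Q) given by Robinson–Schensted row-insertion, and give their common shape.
P = [1, 2, 4, 8] / [3, 6, 7] / [5];  Q = [1, 2, 6, 7] / [3, 4, 8] / [5];  common shape = (4, 3, 1)

Row-insert the values π_1, π_2, … into P one at a time, bumping the leftmost entry strictly greater than the inserted value down to the next row. The recording tableau Q records, in position (i, j), the step at which that cell was added to P.
  Insert 5 (step 1): P = [5];  Q = [1]
  Insert 6 (step 2): P = [5, 6];  Q = [1, 2]
  Insert 1 (step 3): P = [1, 6] / [5];  Q = [1, 2] / [3]
  Insert 3 (step 4): P = [1, 3] / [5, 6];  Q = [1, 2] / [3, 4]
  Insert 2 (step 5): P = [1, 2] / [3, 6] / [5];  Q = [1, 2] / [3, 4] / [5]
  Insert 7 (step 6): P = [1, 2, 7] / [3, 6] / [5];  Q = [1, 2, 6] / [3, 4] / [5]
  Insert 8 (step 7): P = [1, 2, 7, 8] / [3, 6] / [5];  Q = [1, 2, 6, 7] / [3, 4] / [5]
  Insert 4 (step 8): P = [1, 2, 4, 8] / [3, 6, 7] / [5];  Q = [1, 2, 6, 7] / [3, 4, 8] / [5]
Final shape: (4, 3, 1).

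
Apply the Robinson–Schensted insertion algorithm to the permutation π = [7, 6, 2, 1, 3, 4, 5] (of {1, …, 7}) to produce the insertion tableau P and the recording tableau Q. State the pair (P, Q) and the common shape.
P = [1, 3, 4, 5] / [2] / [6] / [7];  Q = [1, 5, 6, 7] / [2] / [3] / [4];  common shape = (4, 1, 1, 1)

Row-insert the values π_1, π_2, … into P one at a time, bumping the leftmost entry strictly greater than the inserted value down to the next row. The recording tableau Q records, in position (i, j), the step at which that cell was added to P.
  Insert 7 (step 1): P = [7];  Q = [1]
  Insert 6 (step 2): P = [6] / [7];  Q = [1] / [2]
  Insert 2 (step 3): P = [2] / [6] / [7];  Q = [1] / [2] / [3]
  Insert 1 (step 4): P = [1] / [2] / [6] / [7];  Q = [1] / [2] / [3] / [4]
  Insert 3 (step 5): P = [1, 3] / [2] / [6] / [7];  Q = [1, 5] / [2] / [3] / [4]
  Insert 4 (step 6): P = [1, 3, 4] / [2] / [6] / [7];  Q = [1, 5, 6] / [2] / [3] / [4]
  Insert 5 (step 7): P = [1, 3, 4, 5] / [2] / [6] / [7];  Q = [1, 5, 6, 7] / [2] / [3] / [4]
Final shape: (4, 1, 1, 1).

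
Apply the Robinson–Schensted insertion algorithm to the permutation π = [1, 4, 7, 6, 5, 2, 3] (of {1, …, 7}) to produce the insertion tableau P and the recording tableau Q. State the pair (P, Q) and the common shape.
P = [1, 2, 3] / [4, 5] / [6] / [7];  Q = [1, 2, 3] / [4, 7] / [5] / [6];  common shape = (3, 2, 1, 1)

Row-insert the values π_1, π_2, … into P one at a time, bumping the leftmost entry strictly greater than the inserted value down to the next row. The recording tableau Q records, in position (i, j), the step at which that cell was added to P.
  Insert 1 (step 1): P = [1];  Q = [1]
  Insert 4 (step 2): P = [1, 4];  Q = [1, 2]
  Insert 7 (step 3): P = [1, 4, 7];  Q = [1, 2, 3]
  Insert 6 (step 4): P = [1, 4, 6] / [7];  Q = [1, 2, 3] / [4]
  Insert 5 (step 5): P = [1, 4, 5] / [6] / [7];  Q = [1, 2, 3] / [4] / [5]
  Insert 2 (step 6): P = [1, 2, 5] / [4] / [6] / [7];  Q = [1, 2, 3] / [4] / [5] / [6]
  Insert 3 (step 7): P = [1, 2, 3] / [4, 5] / [6] / [7];  Q = [1, 2, 3] / [4, 7] / [5] / [6]
Final shape: (3, 2, 1, 1).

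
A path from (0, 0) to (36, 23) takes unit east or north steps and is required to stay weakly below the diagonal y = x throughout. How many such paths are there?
Number of paths = 5456577564869340

By the reflection principle (André's argument), the number of monotone paths to (36, 23) with n ≤ m that never go above y = x is C(59, 36) − C(59, 37) = 14420954992868970 − 8964377427999630 = 5456577564869340.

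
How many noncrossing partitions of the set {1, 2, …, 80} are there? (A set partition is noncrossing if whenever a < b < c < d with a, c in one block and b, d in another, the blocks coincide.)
C_80 = 1136359577947336271931632877004667456667613940

These noncrossing partitions are counted by the Catalan number C_n = (1/(n + 1)) · C(2n, n). For n = 80: C_80 = (1/81) · C(160, 80) = 92045125813734238026462263037378063990076729140/81 = 1136359577947336271931632877004667456667613940.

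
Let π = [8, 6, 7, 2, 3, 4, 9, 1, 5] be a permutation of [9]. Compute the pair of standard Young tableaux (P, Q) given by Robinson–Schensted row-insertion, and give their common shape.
P = [1, 3, 4, 5] / [2, 7, 9] / [6] / [8];  Q = [1, 3, 6, 7] / [2, 5, 9] / [4] / [8];  common shape = (4, 3, 1, 1)

Row-insert the values π_1, π_2, … into P one at a time, bumping the leftmost entry strictly greater than the inserted value down to the next row. The recording tableau Q records, in position (i, j), the step at which that cell was added to P.
  Insert 8 (step 1): P = [8];  Q = [1]
  Insert 6 (step 2): P = [6] / [8];  Q = [1] / [2]
  Insert 7 (step 3): P = [6, 7] / [8];  Q = [1, 3] / [2]
  Insert 2 (step 4): P = [2, 7] / [6] / [8];  Q = [1, 3] / [2] / [4]
  Insert 3 (step 5): P = [2, 3] / [6, 7] / [8];  Q = [1, 3] / [2, 5] / [4]
  Insert 4 (step 6): P = [2, 3, 4] / [6, 7] / [8];  Q = [1, 3, 6] / [2, 5] / [4]
  Insert 9 (step 7): P = [2, 3, 4, 9] / [6, 7] / [8];  Q = [1, 3, 6, 7] / [2, 5] / [4]
  Insert 1 (step 8): P = [1, 3, 4, 9] / [2, 7] / [6] / [8];  Q = [1, 3, 6, 7] / [2, 5] / [4] / [8]
  Insert 5 (step 9): P = [1, 3, 4, 5] / [2, 7, 9] / [6] / [8];  Q = [1, 3, 6, 7] / [2, 5, 9] / [4] / [8]
Final shape: (4, 3, 1, 1).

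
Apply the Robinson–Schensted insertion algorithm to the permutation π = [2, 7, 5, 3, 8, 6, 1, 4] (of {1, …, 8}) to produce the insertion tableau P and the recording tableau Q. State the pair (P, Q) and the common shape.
P = [1, 3, 4] / [2, 6] / [5, 8] / [7];  Q = [1, 2, 5] / [3, 6] / [4, 8] / [7];  common shape = (3, 2, 2, 1)

Row-insert the values π_1, π_2, … into P one at a time, bumping the leftmost entry strictly greater than the inserted value down to the next row. The recording tableau Q records, in position (i, j), the step at which that cell was added to P.
  Insert 2 (step 1): P = [2];  Q = [1]
  Insert 7 (step 2): P = [2, 7];  Q = [1, 2]
  Insert 5 (step 3): P = [2, 5] / [7];  Q = [1, 2] / [3]
  Insert 3 (step 4): P = [2, 3] / [5] / [7];  Q = [1, 2] / [3] / [4]
  Insert 8 (step 5): P = [2, 3, 8] / [5] / [7];  Q = [1, 2, 5] / [3] / [4]
  Insert 6 (step 6): P = [2, 3, 6] / [5, 8] / [7];  Q = [1, 2, 5] / [3, 6] / [4]
  Insert 1 (step 7): P = [1, 3, 6] / [2, 8] / [5] / [7];  Q = [1, 2, 5] / [3, 6] / [4] / [7]
  Insert 4 (step 8): P = [1, 3, 4] / [2, 6] / [5, 8] / [7];  Q = [1, 2, 5] / [3, 6] / [4, 8] / [7]
Final shape: (3, 2, 2, 1).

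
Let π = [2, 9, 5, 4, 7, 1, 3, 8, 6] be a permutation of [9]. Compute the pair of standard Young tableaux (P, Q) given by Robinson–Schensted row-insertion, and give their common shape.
P = [1, 3, 6, 8] / [2, 4, 7] / [5] / [9];  Q = [1, 2, 5, 8] / [3, 7, 9] / [4] / [6];  common shape = (4, 3, 1, 1)

Row-insert the values π_1, π_2, … into P one at a time, bumping the leftmost entry strictly greater than the inserted value down to the next row. The recording tableau Q records, in position (i, j), the step at which that cell was added to P.
  Insert 2 (step 1): P = [2];  Q = [1]
  Insert 9 (step 2): P = [2, 9];  Q = [1, 2]
  Insert 5 (step 3): P = [2, 5] / [9];  Q = [1, 2] / [3]
  Insert 4 (step 4): P = [2, 4] / [5] / [9];  Q = [1, 2] / [3] / [4]
  Insert 7 (step 5): P = [2, 4, 7] / [5] / [9];  Q = [1, 2, 5] / [3] / [4]
  Insert 1 (step 6): P = [1, 4, 7] / [2] / [5] / [9];  Q = [1, 2, 5] / [3] / [4] / [6]
  Insert 3 (step 7): P = [1, 3, 7] / [2, 4] / [5] / [9];  Q = [1, 2, 5] / [3, 7] / [4] / [6]
  Insert 8 (step 8): P = [1, 3, 7, 8] / [2, 4] / [5] / [9];  Q = [1, 2, 5, 8] / [3, 7] / [4] / [6]
  Insert 6 (step 9): P = [1, 3, 6, 8] / [2, 4, 7] / [5] / [9];  Q = [1, 2, 5, 8] / [3, 7, 9] / [4] / [6]
Final shape: (4, 3, 1, 1).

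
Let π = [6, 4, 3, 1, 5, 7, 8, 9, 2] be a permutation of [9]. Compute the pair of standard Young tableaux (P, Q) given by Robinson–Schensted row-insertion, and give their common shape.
P = [1, 2, 7, 8, 9] / [3, 5] / [4] / [6];  Q = [1, 5, 6, 7, 8] / [2, 9] / [3] / [4];  common shape = (5, 2, 1, 1)

Row-insert the values π_1, π_2, … into P one at a time, bumping the leftmost entry strictly greater than the inserted value down to the next row. The recording tableau Q records, in position (i, j), the step at which that cell was added to P.
  Insert 6 (step 1): P = [6];  Q = [1]
  Insert 4 (step 2): P = [4] / [6];  Q = [1] / [2]
  Insert 3 (step 3): P = [3] / [4] / [6];  Q = [1] / [2] / [3]
  Insert 1 (step 4): P = [1] / [3] / [4] / [6];  Q = [1] / [2] / [3] / [4]
  Insert 5 (step 5): P = [1, 5] / [3] / [4] / [6];  Q = [1, 5] / [2] / [3] / [4]
  Insert 7 (step 6): P = [1, 5, 7] / [3] / [4] / [6];  Q = [1, 5, 6] / [2] / [3] / [4]
  Insert 8 (step 7): P = [1, 5, 7, 8] / [3] / [4] / [6];  Q = [1, 5, 6, 7] / [2] / [3] / [4]
  Insert 9 (step 8): P = [1, 5, 7, 8, 9] / [3] / [4] / [6];  Q = [1, 5, 6, 7, 8] / [2] / [3] / [4]
  Insert 2 (step 9): P = [1, 2, 7, 8, 9] / [3, 5] / [4] / [6];  Q = [1, 5, 6, 7, 8] / [2, 9] / [3] / [4]
Final shape: (5, 2, 1, 1).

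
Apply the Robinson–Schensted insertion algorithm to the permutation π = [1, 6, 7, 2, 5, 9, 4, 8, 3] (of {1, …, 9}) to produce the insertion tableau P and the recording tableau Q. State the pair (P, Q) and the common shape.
P = [1, 2, 3, 8] / [4, 7, 9] / [5] / [6];  Q = [1, 2, 3, 6] / [4, 5, 8] / [7] / [9];  common shape = (4, 3, 1, 1)

Row-insert the values π_1, π_2, … into P one at a time, bumping the leftmost entry strictly greater than the inserted value down to the next row. The recording tableau Q records, in position (i, j), the step at which that cell was added to P.
  Insert 1 (step 1): P = [1];  Q = [1]
  Insert 6 (step 2): P = [1, 6];  Q = [1, 2]
  Insert 7 (step 3): P = [1, 6, 7];  Q = [1, 2, 3]
  Insert 2 (step 4): P = [1, 2, 7] / [6];  Q = [1, 2, 3] / [4]
  Insert 5 (step 5): P = [1, 2, 5] / [6, 7];  Q = [1, 2, 3] / [4, 5]
  Insert 9 (step 6): P = [1, 2, 5, 9] / [6, 7];  Q = [1, 2, 3, 6] / [4, 5]
  Insert 4 (step 7): P = [1, 2, 4, 9] / [5, 7] / [6];  Q = [1, 2, 3, 6] / [4, 5] / [7]
  Insert 8 (step 8): P = [1, 2, 4, 8] / [5, 7, 9] / [6];  Q = [1, 2, 3, 6] / [4, 5, 8] / [7]
  Insert 3 (step 9): P = [1, 2, 3, 8] / [4, 7, 9] / [5] / [6];  Q = [1, 2, 3, 6] / [4, 5, 8] / [7] / [9]
Final shape: (4, 3, 1, 1).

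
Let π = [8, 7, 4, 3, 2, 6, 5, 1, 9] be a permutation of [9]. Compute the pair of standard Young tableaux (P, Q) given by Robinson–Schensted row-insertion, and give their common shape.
P = [1, 5, 9] / [2, 6] / [3] / [4] / [7] / [8];  Q = [1, 6, 9] / [2, 7] / [3] / [4] / [5] / [8];  common shape = (3, 2, 1, 1, 1, 1)

Row-insert the values π_1, π_2, … into P one at a time, bumping the leftmost entry strictly greater than the inserted value down to the next row. The recording tableau Q records, in position (i, j), the step at which that cell was added to P.
  Insert 8 (step 1): P = [8];  Q = [1]
  Insert 7 (step 2): P = [7] / [8];  Q = [1] / [2]
  Insert 4 (step 3): P = [4] / [7] / [8];  Q = [1] / [2] / [3]
  Insert 3 (step 4): P = [3] / [4] / [7] / [8];  Q = [1] / [2] / [3] / [4]
  Insert 2 (step 5): P = [2] / [3] / [4] / [7] / [8];  Q = [1] / [2] / [3] / [4] / [5]
  Insert 6 (step 6): P = [2, 6] / [3] / [4] / [7] / [8];  Q = [1, 6] / [2] / [3] / [4] / [5]
  Insert 5 (step 7): P = [2, 5] / [3, 6] / [4] / [7] / [8];  Q = [1, 6] / [2, 7] / [3] / [4] / [5]
  Insert 1 (step 8): P = [1, 5] / [2, 6] / [3] / [4] / [7] / [8];  Q = [1, 6] / [2, 7] / [3] / [4] / [5] / [8]
  Insert 9 (step 9): P = [1, 5, 9] / [2, 6] / [3] / [4] / [7] / [8];  Q = [1, 6, 9] / [2, 7] / [3] / [4] / [5] / [8]
Final shape: (3, 2, 1, 1, 1, 1).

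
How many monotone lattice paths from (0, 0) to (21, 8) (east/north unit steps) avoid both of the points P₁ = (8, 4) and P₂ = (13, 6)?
Number of paths = 2360880

Inclusion–exclusion. Total paths: C(29, 21) = 4292145. Through P₁: C(12, 8)·C(17, 13) = 1178100. Through P₂: C(19, 13)·C(10, 8) = 1220940. Since P₁ is strictly southwest of P₂, a monotone path through both must visit P₁ then P₂; paths through both = C(12, 8)·C(7, 5)·C(10, 8) = 467775. Avoid both = 4292145 − 1178100 − 1220940 + 467775 = 2360880.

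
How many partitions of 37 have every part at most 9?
p(37, parts ≤ 9) = 8824

Use the recurrence p(n, m) = p(n, m−1) + p(n−m, m): either the largest part is < m (count p(n, m−1)) or the largest part is exactly m (remove one copy of m, count p(n−m, m)). With p(0, ·) = 1 this gives p(37, parts ≤ 9) = 8824. (By conjugating Young diagrams, this also counts partitions of 37 into at most 9 parts.)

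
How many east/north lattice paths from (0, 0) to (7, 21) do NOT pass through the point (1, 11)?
Number of paths = 1087944

Total paths from (0, 0) to (7, 21): C(28, 7) = 1184040. Paths through (1, 11): (paths (0, 0) → (1, 11)) × (paths (1, 11) → (7, 21)) = C(12, 1) · C(16, 6) = 12 · 8008 = 96096. Avoidance count = 1184040 − 96096 = 1087944.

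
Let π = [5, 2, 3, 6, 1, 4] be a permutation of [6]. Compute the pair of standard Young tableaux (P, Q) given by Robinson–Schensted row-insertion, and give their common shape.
P = [1, 3, 4] / [2, 6] / [5];  Q = [1, 3, 4] / [2, 6] / [5];  common shape = (3, 2, 1)

Row-insert the values π_1, π_2, … into P one at a time, bumping the leftmost entry strictly greater than the inserted value down to the next row. The recording tableau Q records, in position (i, j), the step at which that cell was added to P.
  Insert 5 (step 1): P = [5];  Q = [1]
  Insert 2 (step 2): P = [2] / [5];  Q = [1] / [2]
  Insert 3 (step 3): P = [2, 3] / [5];  Q = [1, 3] / [2]
  Insert 6 (step 4): P = [2, 3, 6] / [5];  Q = [1, 3, 4] / [2]
  Insert 1 (step 5): P = [1, 3, 6] / [2] / [5];  Q = [1, 3, 4] / [2] / [5]
  Insert 4 (step 6): P = [1, 3, 4] / [2, 6] / [5];  Q = [1, 3, 4] / [2, 6] / [5]
Final shape: (3, 2, 1).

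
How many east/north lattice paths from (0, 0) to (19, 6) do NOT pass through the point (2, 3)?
Number of paths = 165700

Total paths from (0, 0) to (19, 6): C(25, 19) = 177100. Paths through (2, 3): (paths (0, 0) → (2, 3)) × (paths (2, 3) → (19, 6)) = C(5, 2) · C(20, 17) = 10 · 1140 = 11400. Avoidance count = 177100 − 11400 = 165700.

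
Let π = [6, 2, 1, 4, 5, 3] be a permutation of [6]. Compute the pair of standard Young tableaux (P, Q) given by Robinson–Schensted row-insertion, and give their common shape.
P = [1, 3, 5] / [2, 4] / [6];  Q = [1, 4, 5] / [2, 6] / [3];  common shape = (3, 2, 1)

Row-insert the values π_1, π_2, … into P one at a time, bumping the leftmost entry strictly greater than the inserted value down to the next row. The recording tableau Q records, in position (i, j), the step at which that cell was added to P.
  Insert 6 (step 1): P = [6];  Q = [1]
  Insert 2 (step 2): P = [2] / [6];  Q = [1] / [2]
  Insert 1 (step 3): P = [1] / [2] / [6];  Q = [1] / [2] / [3]
  Insert 4 (step 4): P = [1, 4] / [2] / [6];  Q = [1, 4] / [2] / [3]
  Insert 5 (step 5): P = [1, 4, 5] / [2] / [6];  Q = [1, 4, 5] / [2] / [3]
  Insert 3 (step 6): P = [1, 3, 5] / [2, 4] / [6];  Q = [1, 4, 5] / [2, 6] / [3]
Final shape: (3, 2, 1).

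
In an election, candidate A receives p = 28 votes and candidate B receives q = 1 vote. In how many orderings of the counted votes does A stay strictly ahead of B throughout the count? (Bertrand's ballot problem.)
Strict-lead orderings = 27

Total orderings of the 29 votes with 28 for A: C(29, 28) = 29. By the Bertrand ballot formula (Cycle Lemma / reflection principle), the number of orderings in which A is strictly ahead of B throughout is (p − q)/(p + q) · C(p + q, p) = (28 − 1)/(28 + 1) · 29 = 27.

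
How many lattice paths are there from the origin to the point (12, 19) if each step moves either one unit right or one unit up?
Number of paths = 141120525

A monotone lattice path from (0, 0) to (12, 19) consists of 12 east steps and 19 north steps in some order, so it is determined by which 12 of the 31 steps are east. The count is C(31, 12) = 141120525.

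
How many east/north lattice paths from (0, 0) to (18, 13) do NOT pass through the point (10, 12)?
Number of paths = 200433261

Total paths from (0, 0) to (18, 13): C(31, 18) = 206253075. Paths through (10, 12): (paths (0, 0) → (10, 12)) × (paths (10, 12) → (18, 13)) = C(22, 10) · C(9, 8) = 646646 · 9 = 5819814. Avoidance count = 206253075 − 5819814 = 200433261.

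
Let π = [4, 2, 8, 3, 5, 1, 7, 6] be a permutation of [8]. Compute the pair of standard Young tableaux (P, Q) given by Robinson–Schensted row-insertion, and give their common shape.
P = [1, 3, 5, 6] / [2, 7] / [4, 8];  Q = [1, 3, 5, 7] / [2, 4] / [6, 8];  common shape = (4, 2, 2)

Row-insert the values π_1, π_2, … into P one at a time, bumping the leftmost entry strictly greater than the inserted value down to the next row. The recording tableau Q records, in position (i, j), the step at which that cell was added to P.
  Insert 4 (step 1): P = [4];  Q = [1]
  Insert 2 (step 2): P = [2] / [4];  Q = [1] / [2]
  Insert 8 (step 3): P = [2, 8] / [4];  Q = [1, 3] / [2]
  Insert 3 (step 4): P = [2, 3] / [4, 8];  Q = [1, 3] / [2, 4]
  Insert 5 (step 5): P = [2, 3, 5] / [4, 8];  Q = [1, 3, 5] / [2, 4]
  Insert 1 (step 6): P = [1, 3, 5] / [2, 8] / [4];  Q = [1, 3, 5] / [2, 4] / [6]
  Insert 7 (step 7): P = [1, 3, 5, 7] / [2, 8] / [4];  Q = [1, 3, 5, 7] / [2, 4] / [6]
  Insert 6 (step 8): P = [1, 3, 5, 6] / [2, 7] / [4, 8];  Q = [1, 3, 5, 7] / [2, 4] / [6, 8]
Final shape: (4, 2, 2).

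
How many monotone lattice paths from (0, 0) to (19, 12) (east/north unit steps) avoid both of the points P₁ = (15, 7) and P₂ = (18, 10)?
Number of paths = 90495291

Inclusion–exclusion. Total paths: C(31, 19) = 141120525. Through P₁: C(22, 15)·C(9, 4) = 21488544. Through P₂: C(28, 18)·C(3, 1) = 39369330. Since P₁ is strictly southwest of P₂, a monotone path through both must visit P₁ then P₂; paths through both = C(22, 15)·C(6, 3)·C(3, 1) = 10232640. Avoid both = 141120525 − 21488544 − 39369330 + 10232640 = 90495291.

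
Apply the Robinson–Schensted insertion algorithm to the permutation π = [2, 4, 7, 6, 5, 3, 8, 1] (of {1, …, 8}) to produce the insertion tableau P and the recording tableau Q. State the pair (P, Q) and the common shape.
P = [1, 3, 5, 8] / [2] / [4] / [6] / [7];  Q = [1, 2, 3, 7] / [4] / [5] / [6] / [8];  common shape = (4, 1, 1, 1, 1)

Row-insert the values π_1, π_2, … into P one at a time, bumping the leftmost entry strictly greater than the inserted value down to the next row. The recording tableau Q records, in position (i, j), the step at which that cell was added to P.
  Insert 2 (step 1): P = [2];  Q = [1]
  Insert 4 (step 2): P = [2, 4];  Q = [1, 2]
  Insert 7 (step 3): P = [2, 4, 7];  Q = [1, 2, 3]
  Insert 6 (step 4): P = [2, 4, 6] / [7];  Q = [1, 2, 3] / [4]
  Insert 5 (step 5): P = [2, 4, 5] / [6] / [7];  Q = [1, 2, 3] / [4] / [5]
  Insert 3 (step 6): P = [2, 3, 5] / [4] / [6] / [7];  Q = [1, 2, 3] / [4] / [5] / [6]
  Insert 8 (step 7): P = [2, 3, 5, 8] / [4] / [6] / [7];  Q = [1, 2, 3, 7] / [4] / [5] / [6]
  Insert 1 (step 8): P = [1, 3, 5, 8] / [2] / [4] / [6] / [7];  Q = [1, 2, 3, 7] / [4] / [5] / [6] / [8]
Final shape: (4, 1, 1, 1, 1).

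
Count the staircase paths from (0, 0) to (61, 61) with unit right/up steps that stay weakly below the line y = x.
C_61 = 6182127958584855650487080847216336

These NE paths below the diagonal are counted by the Catalan number C_n = (1/(n + 1)) · C(2n, n). For n = 61: C_61 = (1/62) · C(122, 61) = 383291933432261050330199012527412832/62 = 6182127958584855650487080847216336.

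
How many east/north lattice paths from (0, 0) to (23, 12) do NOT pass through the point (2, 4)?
Number of paths = 770069625

Total paths from (0, 0) to (23, 12): C(35, 23) = 834451800. Paths through (2, 4): (paths (0, 0) → (2, 4)) × (paths (2, 4) → (23, 12)) = C(6, 2) · C(29, 21) = 15 · 4292145 = 64382175. Avoidance count = 834451800 − 64382175 = 770069625.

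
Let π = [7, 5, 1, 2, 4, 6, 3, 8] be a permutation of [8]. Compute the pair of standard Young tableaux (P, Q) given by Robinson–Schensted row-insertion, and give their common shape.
P = [1, 2, 3, 6, 8] / [4] / [5] / [7];  Q = [1, 4, 5, 6, 8] / [2] / [3] / [7];  common shape = (5, 1, 1, 1)

Row-insert the values π_1, π_2, … into P one at a time, bumping the leftmost entry strictly greater than the inserted value down to the next row. The recording tableau Q records, in position (i, j), the step at which that cell was added to P.
  Insert 7 (step 1): P = [7];  Q = [1]
  Insert 5 (step 2): P = [5] / [7];  Q = [1] / [2]
  Insert 1 (step 3): P = [1] / [5] / [7];  Q = [1] / [2] / [3]
  Insert 2 (step 4): P = [1, 2] / [5] / [7];  Q = [1, 4] / [2] / [3]
  Insert 4 (step 5): P = [1, 2, 4] / [5] / [7];  Q = [1, 4, 5] / [2] / [3]
  Insert 6 (step 6): P = [1, 2, 4, 6] / [5] / [7];  Q = [1, 4, 5, 6] / [2] / [3]
  Insert 3 (step 7): P = [1, 2, 3, 6] / [4] / [5] / [7];  Q = [1, 4, 5, 6] / [2] / [3] / [7]
  Insert 8 (step 8): P = [1, 2, 3, 6, 8] / [4] / [5] / [7];  Q = [1, 4, 5, 6, 8] / [2] / [3] / [7]
Final shape: (5, 1, 1, 1).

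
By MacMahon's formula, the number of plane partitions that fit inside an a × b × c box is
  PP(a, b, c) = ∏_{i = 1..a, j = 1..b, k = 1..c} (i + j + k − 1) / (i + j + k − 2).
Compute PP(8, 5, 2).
PP(8, 5, 2) = 429429

Evaluate the triple product over i = 1..8, j = 1..5, k = 1..2. The factors are (2/1) · (3/2) · (3/2) · (4/3) · (4/3) · (5/4) · (5/4) · (6/5) · … (80 factors total). The numerators and denominators telescope so the product is an integer; carrying out the multiplication exactly gives PP(8, 5, 2) = 429429.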